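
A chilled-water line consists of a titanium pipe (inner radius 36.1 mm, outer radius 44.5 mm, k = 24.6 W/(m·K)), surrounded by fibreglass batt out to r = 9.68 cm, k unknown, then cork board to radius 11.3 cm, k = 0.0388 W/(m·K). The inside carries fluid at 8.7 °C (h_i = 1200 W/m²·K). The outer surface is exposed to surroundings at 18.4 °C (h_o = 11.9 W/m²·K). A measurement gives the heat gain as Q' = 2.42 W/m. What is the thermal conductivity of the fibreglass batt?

ΣR = ΔT/Q' = |8.7 − 18.4|/2.42 = 4.008 m·K/W
Known resistances:
  R'_conv,in = 1/(2πr h) = 1/(2π·0.0361·1200) = 0.003674 m·K/W
  R'_titanium = ln(0.0445/0.0361)/(2πk) = 0.2092/(2π·24.6) = 0.001353 m·K/W
  R'_cork board = ln(0.113/0.0968)/(2πk) = 0.1547/(2π·0.0388) = 0.6347 m·K/W
  R'_conv,out = 1/(2πr h) = 1/(2π·0.113·11.9) = 0.1184 m·K/W
R_fibreglass batt = ΣR − ΣR_known = 4.008 − 0.7581 = 3.250 m·K/W
ln(r₂/r₁)/(2πk) = 3.250 ⇒ k = 0.7772/(2π·3.250) = 0.0381 W/m·K

k = 0.0381 W/m·K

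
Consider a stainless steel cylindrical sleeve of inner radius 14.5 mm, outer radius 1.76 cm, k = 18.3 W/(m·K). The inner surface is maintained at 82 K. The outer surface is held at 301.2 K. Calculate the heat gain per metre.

Q' = 130 kW/m

Q' = 2πk·ΔT/ln(r₂/r₁) = 2π × 18.3 × 219.2 / ln(0.0176/0.0145) = 1.30×10^5 W/m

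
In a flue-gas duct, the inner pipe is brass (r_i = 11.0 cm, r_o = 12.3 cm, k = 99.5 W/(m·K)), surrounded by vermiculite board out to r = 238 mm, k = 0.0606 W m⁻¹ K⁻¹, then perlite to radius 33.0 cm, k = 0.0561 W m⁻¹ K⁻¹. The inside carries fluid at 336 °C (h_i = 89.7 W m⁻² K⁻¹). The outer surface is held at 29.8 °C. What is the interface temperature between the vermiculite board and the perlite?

T = 136 °C

Resistance network (inner→outer):
  R'_conv,in = 1/(2πr h) = 1/(2π·0.110·89.7) = 0.01613 m·K/W
  R'_brass = ln(0.123/0.110)/(2πk) = 0.1117/(2π·99.5) = 1.787×10^-4 m·K/W
  R'_vermiculite board = ln(0.238/0.123)/(2πk) = 0.6601/(2π·0.0606) = 1.734 m·K/W
  R'_perlite = ln(0.330/0.238)/(2πk) = 0.3268/(2π·0.0561) = 0.9272 m·K/W
ΣR = 0.01613 + 1.787×10^-4 + 1.734 + 0.9272 = 2.678 m·K/W
Q' = ΔT/ΣR = (336 °C − 29.8 °C)/2.678 = 114.3 W/m
From the inner boundary to the vermiculite board/perlite interface, ΣR_partial = 1.750 m·K/W.
T_interface = T_in − Q'·ΣR_partial = 336 °C − (114.3)(1.750) = 136 °C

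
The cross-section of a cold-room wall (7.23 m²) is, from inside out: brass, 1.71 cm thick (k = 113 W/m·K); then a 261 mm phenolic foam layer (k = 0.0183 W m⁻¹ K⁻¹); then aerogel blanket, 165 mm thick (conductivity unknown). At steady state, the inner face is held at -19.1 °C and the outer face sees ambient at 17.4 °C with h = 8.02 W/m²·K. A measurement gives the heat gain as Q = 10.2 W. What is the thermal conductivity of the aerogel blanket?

ΣR = ΔT/Q = |-19.1 − 17.4|/10.2 = 3.578 K/W
Known resistances:
  R_brass = L/(kA) = 0.0171/(113·7.23) = 2.093×10^-5 K/W
  R_phenolic foam = L/(kA) = 0.261/(0.0183·7.23) = 1.973 K/W
  R_conv,out = 1/(hA) = 1/(8.02·7.23) = 0.01725 K/W
R_aerogel blanket = ΣR − ΣR_known = 3.578 − 1.990 = 1.588 K/W
L/(kA) = 1.588 ⇒ k = 0.165/(1.588·7.23) = 0.0144 W/m·K

k = 0.0144 W/m·K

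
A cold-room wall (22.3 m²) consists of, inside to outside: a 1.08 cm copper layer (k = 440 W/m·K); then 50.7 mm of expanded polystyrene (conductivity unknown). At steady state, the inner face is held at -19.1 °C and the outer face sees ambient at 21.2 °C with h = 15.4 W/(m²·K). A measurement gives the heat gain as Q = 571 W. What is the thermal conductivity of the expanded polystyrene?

ΣR = ΔT/Q = |-19.1 − 21.2|/571 = 0.07058 K/W
Known resistances:
  R_copper = L/(kA) = 0.0108/(440·22.3) = 1.101×10^-6 K/W
  R_conv,out = 1/(hA) = 1/(15.4·22.3) = 0.002912 K/W
R_expanded polystyrene = ΣR − ΣR_known = 0.07058 − 0.002913 = 0.06767 K/W
L/(kA) = 0.06767 ⇒ k = 0.0507/(0.06767·22.3) = 0.0336 W/m·K

k = 0.0336 W/m·K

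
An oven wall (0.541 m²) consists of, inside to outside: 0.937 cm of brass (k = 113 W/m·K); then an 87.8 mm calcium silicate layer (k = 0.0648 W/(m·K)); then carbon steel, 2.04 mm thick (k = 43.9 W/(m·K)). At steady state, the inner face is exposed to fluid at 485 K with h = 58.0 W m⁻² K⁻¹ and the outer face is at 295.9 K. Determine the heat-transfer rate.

Treat each layer as a resistance in series:
  R_conv,in = 1/(hA) = 1/(58.0·0.541) = 0.03187 K/W
  R_brass = L/(kA) = 0.00937/(113·0.541) = 1.533×10^-4 K/W
  R_calcium silicate = L/(kA) = 0.0878/(0.0648·0.541) = 2.505 K/W
  R_carbon steel = L/(kA) = 0.00204/(43.9·0.541) = 8.590×10^-5 K/W
ΣR = 0.03187 + 1.533×10^-4 + 2.505 + 8.590×10^-5 = 2.537 K/W
Q = ΔT/ΣR = (485 K − 295.9 K)/2.537 = 74.5 W

Q = 74.5 W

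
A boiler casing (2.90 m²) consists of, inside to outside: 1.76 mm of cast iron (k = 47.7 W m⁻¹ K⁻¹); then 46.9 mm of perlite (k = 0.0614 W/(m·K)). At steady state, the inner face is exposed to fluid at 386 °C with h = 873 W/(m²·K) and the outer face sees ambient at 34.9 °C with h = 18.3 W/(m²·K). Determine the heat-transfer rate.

Q = 1240 W

Resistance network (inner→outer):
  R_conv,in = 1/(hA) = 1/(873·2.90) = 3.950×10^-4 K/W
  R_cast iron = L/(kA) = 0.00176/(47.7·2.90) = 1.272×10^-5 K/W
  R_perlite = L/(kA) = 0.0469/(0.0614·2.90) = 0.2634 K/W
  R_conv,out = 1/(hA) = 1/(18.3·2.90) = 0.01884 K/W
ΣR = 3.950×10^-4 + 1.272×10^-5 + 0.2634 + 0.01884 = 0.2826 K/W
Q = ΔT/ΣR = (386 °C − 34.9 °C)/0.2826 = 1240 W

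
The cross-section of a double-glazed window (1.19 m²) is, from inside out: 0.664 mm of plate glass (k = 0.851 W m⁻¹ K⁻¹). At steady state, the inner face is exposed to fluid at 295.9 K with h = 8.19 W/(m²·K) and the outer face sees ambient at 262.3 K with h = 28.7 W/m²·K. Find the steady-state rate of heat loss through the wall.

Q = 254 W

Resistance network (inner→outer):
  R_conv,in = 1/(hA) = 1/(8.19·1.19) = 0.1026 K/W
  R_plate glass = L/(kA) = 6.64×10^-4/(0.851·1.19) = 6.557×10^-4 K/W
  R_conv,out = 1/(hA) = 1/(28.7·1.19) = 0.02928 K/W
ΣR = 0.1026 + 6.557×10^-4 + 0.02928 = 0.1325 K/W
Q = ΔT/ΣR = (295.9 K − 262.3 K)/0.1325 = 254 W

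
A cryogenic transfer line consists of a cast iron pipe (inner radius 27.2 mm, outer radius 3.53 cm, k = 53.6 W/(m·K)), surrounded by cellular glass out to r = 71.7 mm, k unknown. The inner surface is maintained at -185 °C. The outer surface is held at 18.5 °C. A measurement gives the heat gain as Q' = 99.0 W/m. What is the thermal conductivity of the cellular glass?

k = 0.0549 W/m·K

ΣR = ΔT/Q' = |-185 − 18.5|/99.0 = 2.056 m·K/W
Known resistances:
  R'_cast iron = ln(0.0353/0.0272)/(2πk) = 0.2607/(2π·53.6) = 7.740×10^-4 m·K/W
R_cellular glass = ΣR − ΣR_known = 2.056 − 7.740×10^-4 = 2.055 m·K/W
ln(r₂/r₁)/(2πk) = 2.055 ⇒ k = 0.7086/(2π·2.055) = 0.0549 W/m·K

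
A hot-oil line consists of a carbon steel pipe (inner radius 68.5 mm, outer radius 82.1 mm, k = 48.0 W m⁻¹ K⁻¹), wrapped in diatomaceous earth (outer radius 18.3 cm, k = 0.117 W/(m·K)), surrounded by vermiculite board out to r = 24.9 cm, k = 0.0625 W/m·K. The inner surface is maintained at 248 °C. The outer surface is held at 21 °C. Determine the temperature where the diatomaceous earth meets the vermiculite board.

T = 116 °C

Series thermal resistances, inner to outer:
  R'_carbon steel = ln(0.0821/0.0685)/(2πk) = 0.1811/(2π·48.0) = 6.005×10^-4 m·K/W
  R'_diatomaceous earth = ln(0.183/0.0821)/(2πk) = 0.8015/(2π·0.117) = 1.090 m·K/W
  R'_vermiculite board = ln(0.249/0.183)/(2πk) = 0.3080/(2π·0.0625) = 0.7842 m·K/W
ΣR = 6.005×10^-4 + 1.090 + 0.7842 = 1.875 m·K/W
Q' = ΔT/ΣR = (248 °C − 21 °C)/1.875 = 121.1 W/m
From the inner boundary to the diatomaceous earth/vermiculite board interface, ΣR_partial = 1.091 m·K/W.
T_interface = T_in − Q'·ΣR_partial = 248 °C − (121.1)(1.091) = 116 °C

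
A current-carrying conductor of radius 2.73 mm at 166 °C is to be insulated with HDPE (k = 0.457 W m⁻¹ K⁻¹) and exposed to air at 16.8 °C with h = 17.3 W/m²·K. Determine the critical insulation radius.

r_cr = 2.64 cm

For a cylinder, r_cr = k_ins/h = 0.457/17.3 = 0.0264 m = 2.64 cm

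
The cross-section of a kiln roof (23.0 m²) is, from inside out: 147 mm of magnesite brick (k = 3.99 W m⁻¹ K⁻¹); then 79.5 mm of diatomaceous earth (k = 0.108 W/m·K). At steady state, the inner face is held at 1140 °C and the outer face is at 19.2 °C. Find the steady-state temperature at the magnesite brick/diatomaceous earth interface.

Series thermal resistances, inner to outer:
  R_magnesite brick = L/(kA) = 0.147/(3.99·23.0) = 0.001602 K/W
  R_diatomaceous earth = L/(kA) = 0.0795/(0.108·23.0) = 0.03200 K/W
ΣR = 0.001602 + 0.03200 = 0.03360 K/W
Q = ΔT/ΣR = (1140 °C − 19.2 °C)/0.03360 = 33360 W
From the inner boundary to the magnesite brick/diatomaceous earth interface, ΣR_partial = 0.001602 K/W.
T_interface = T_in − Q·ΣR_partial = 1140 °C − (33360)(0.001602) = 1087 °C

T = 1087 °C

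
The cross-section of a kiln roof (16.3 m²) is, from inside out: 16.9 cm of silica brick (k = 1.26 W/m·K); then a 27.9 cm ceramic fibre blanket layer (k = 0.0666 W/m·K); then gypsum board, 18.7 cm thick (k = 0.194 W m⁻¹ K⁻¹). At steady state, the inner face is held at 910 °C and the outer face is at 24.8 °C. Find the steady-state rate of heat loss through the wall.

Q = 2730 W

Resistance network (inner→outer):
  R_silica brick = L/(kA) = 0.169/(1.26·16.3) = 0.008229 K/W
  R_ceramic fibre blanket = L/(kA) = 0.279/(0.0666·16.3) = 0.2570 K/W
  R_gypsum board = L/(kA) = 0.187/(0.194·16.3) = 0.05914 K/W
ΣR = 0.008229 + 0.2570 + 0.05914 = 0.3244 K/W
Q = ΔT/ΣR = (910 °C − 24.8 °C)/0.3244 = 2730 W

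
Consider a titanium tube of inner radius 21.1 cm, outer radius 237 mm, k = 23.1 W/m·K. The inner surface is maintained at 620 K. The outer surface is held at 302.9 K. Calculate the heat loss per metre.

Q' = 3.96×10^5 W/m

Q' = 2πk·ΔT/ln(r₂/r₁) = 2π × 23.1 × 317.1 / ln(0.237/0.211) = 3.96×10^5 W/m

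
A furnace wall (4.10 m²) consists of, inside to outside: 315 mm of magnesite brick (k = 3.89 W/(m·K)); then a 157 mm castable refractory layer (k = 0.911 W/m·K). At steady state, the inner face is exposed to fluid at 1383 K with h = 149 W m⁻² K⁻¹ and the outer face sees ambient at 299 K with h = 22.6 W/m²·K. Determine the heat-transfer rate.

Q = 14600 W

Resistance network (inner→outer):
  R_conv,in = 1/(hA) = 1/(149·4.10) = 0.001637 K/W
  R_magnesite brick = L/(kA) = 0.315/(3.89·4.10) = 0.01975 K/W
  R_castable refractory = L/(kA) = 0.157/(0.911·4.10) = 0.04203 K/W
  R_conv,out = 1/(hA) = 1/(22.6·4.10) = 0.01079 K/W
ΣR = 0.001637 + 0.01975 + 0.04203 + 0.01079 = 0.07421 K/W
Q = ΔT/ΣR = (1383 K − 299 K)/0.07421 = 14600 W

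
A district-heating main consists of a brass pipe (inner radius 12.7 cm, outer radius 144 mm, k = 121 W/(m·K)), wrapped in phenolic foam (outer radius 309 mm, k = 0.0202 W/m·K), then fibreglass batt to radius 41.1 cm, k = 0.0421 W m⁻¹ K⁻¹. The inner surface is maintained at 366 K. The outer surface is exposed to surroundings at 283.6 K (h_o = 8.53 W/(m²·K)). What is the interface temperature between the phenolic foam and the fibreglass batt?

Resistance network (inner→outer):
  R'_brass = ln(0.144/0.127)/(2πk) = 0.1256/(2π·121) = 1.652×10^-4 m·K/W
  R'_phenolic foam = ln(0.309/0.144)/(2πk) = 0.7635/(2π·0.0202) = 6.016 m·K/W
  R'_fibreglass batt = ln(0.411/0.309)/(2πk) = 0.2853/(2π·0.0421) = 1.078 m·K/W
  R'_conv,out = 1/(2πr h) = 1/(2π·0.411·8.53) = 0.04540 m·K/W
ΣR = 1.652×10^-4 + 6.016 + 1.078 + 0.04540 = 7.140 m·K/W
Q' = ΔT/ΣR = (366 K − 283.6 K)/7.140 = 11.54 W/m
From the inner boundary to the phenolic foam/fibreglass batt interface, ΣR_partial = 6.016 m·K/W.
T_interface = T_in − Q'·ΣR_partial = 366 K − (11.54)(6.016) = 296.6 K

T = 296.6 K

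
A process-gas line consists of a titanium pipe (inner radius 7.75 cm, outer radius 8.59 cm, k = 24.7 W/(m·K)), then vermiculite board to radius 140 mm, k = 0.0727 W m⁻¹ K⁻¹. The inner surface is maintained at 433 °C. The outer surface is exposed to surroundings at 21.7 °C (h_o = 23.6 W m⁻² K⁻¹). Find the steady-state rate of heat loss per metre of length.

Series thermal resistances, inner to outer:
  R'_titanium = ln(0.0859/0.0775)/(2πk) = 0.1029/(2π·24.7) = 6.631×10^-4 m·K/W
  R'_vermiculite board = ln(0.140/0.0859)/(2πk) = 0.4885/(2π·0.0727) = 1.069 m·K/W
  R'_conv,out = 1/(2πr h) = 1/(2π·0.140·23.6) = 0.04817 m·K/W
ΣR = 6.631×10^-4 + 1.069 + 0.04817 = 1.118 m·K/W
Q' = ΔT/ΣR = (433 °C − 21.7 °C)/1.118 = 368 W/m

Q' = 368 W/m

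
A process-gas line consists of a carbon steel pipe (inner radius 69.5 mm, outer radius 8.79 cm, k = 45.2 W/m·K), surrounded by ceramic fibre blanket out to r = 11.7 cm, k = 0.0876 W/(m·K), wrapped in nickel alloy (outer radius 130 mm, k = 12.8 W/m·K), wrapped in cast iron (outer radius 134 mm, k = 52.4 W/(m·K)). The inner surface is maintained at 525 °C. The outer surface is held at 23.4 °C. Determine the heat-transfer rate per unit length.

Treat each layer as a resistance in series:
  R'_carbon steel = ln(0.0879/0.0695)/(2πk) = 0.2349/(2π·45.2) = 8.270×10^-4 m·K/W
  R'_ceramic fibre blanket = ln(0.117/0.0879)/(2πk) = 0.2860/(2π·0.0876) = 0.5196 m·K/W
  R'_nickel alloy = ln(0.130/0.117)/(2πk) = 0.1054/(2π·12.8) = 0.001310 m·K/W
  R'_cast iron = ln(0.134/0.130)/(2πk) = 0.03031/(2π·52.4) = 9.205×10^-5 m·K/W
ΣR = 8.270×10^-4 + 0.5196 + 0.001310 + 9.205×10^-5 = 0.5218 m·K/W
Q' = ΔT/ΣR = (525 °C − 23.4 °C)/0.5218 = 961 W/m

Q' = 961 W/m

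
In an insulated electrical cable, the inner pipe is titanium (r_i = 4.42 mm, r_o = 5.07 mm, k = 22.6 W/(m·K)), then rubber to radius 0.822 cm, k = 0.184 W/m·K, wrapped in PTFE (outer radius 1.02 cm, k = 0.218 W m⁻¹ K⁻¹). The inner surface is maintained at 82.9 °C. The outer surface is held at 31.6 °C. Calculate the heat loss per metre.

Series thermal resistances, inner to outer:
  R'_titanium = ln(0.00507/0.00442)/(2πk) = 0.1372/(2π·22.6) = 9.662×10^-4 m·K/W
  R'_rubber = ln(0.00822/0.00507)/(2πk) = 0.4832/(2π·0.184) = 0.4180 m·K/W
  R'_PTFE = ln(0.0102/0.00822)/(2πk) = 0.2158/(2π·0.218) = 0.1576 m·K/W
ΣR = 9.662×10^-4 + 0.4180 + 0.1576 = 0.5766 m·K/W
Q' = ΔT/ΣR = (82.9 °C − 31.6 °C)/0.5766 = 89.0 W/m

Q' = 89.0 W/m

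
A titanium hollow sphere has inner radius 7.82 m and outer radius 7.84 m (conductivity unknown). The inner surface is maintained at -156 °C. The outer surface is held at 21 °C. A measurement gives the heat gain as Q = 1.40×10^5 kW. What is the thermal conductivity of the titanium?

k = 20.5 W/m·K

ΣR = ΔT/Q = |-156 − 21|/1.40×10^8 = 1.264×10^-6 K/W
(1/r₁−1/r₂)/(4πk) = 1.264×10^-6 ⇒ k = 3.262×10^-4/(4π·1.264×10^-6) = 20.5 W/m·K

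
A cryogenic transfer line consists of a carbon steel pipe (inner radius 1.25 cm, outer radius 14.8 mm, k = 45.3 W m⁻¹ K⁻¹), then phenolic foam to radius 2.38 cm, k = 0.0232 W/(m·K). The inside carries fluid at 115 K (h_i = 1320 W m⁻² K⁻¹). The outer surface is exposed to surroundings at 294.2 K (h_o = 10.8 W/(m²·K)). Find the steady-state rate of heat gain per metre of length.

Q' = 46.1 W/m

Series thermal resistances, inner to outer:
  R'_conv,in = 1/(2πr h) = 1/(2π·0.0125·1320) = 0.009646 m·K/W
  R'_carbon steel = ln(0.0148/0.0125)/(2πk) = 0.1689/(2π·45.3) = 5.934×10^-4 m·K/W
  R'_phenolic foam = ln(0.0238/0.0148)/(2πk) = 0.4751/(2π·0.0232) = 3.259 m·K/W
  R'_conv,out = 1/(2πr h) = 1/(2π·0.0238·10.8) = 0.6192 m·K/W
ΣR = 0.009646 + 5.934×10^-4 + 3.259 + 0.6192 = 3.888 m·K/W
Q' = ΔT/ΣR = (115 K − 294.2 K)/3.888 = -46.1 W/m
(Negative Q' ⇒ heat flows inward; heat gain = 46.1 W/m.)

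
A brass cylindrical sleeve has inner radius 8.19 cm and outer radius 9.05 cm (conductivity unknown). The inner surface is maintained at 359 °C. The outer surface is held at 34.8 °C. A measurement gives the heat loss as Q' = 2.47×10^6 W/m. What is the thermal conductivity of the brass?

ΣR = ΔT/Q' = |359 − 34.8|/2.47×10^6 = 1.313×10^-4 m·K/W
ln(r₂/r₁)/(2πk) = 1.313×10^-4 ⇒ k = 0.09985/(2π·1.313×10^-4) = 121 W/m·K

k = 121 W/m·K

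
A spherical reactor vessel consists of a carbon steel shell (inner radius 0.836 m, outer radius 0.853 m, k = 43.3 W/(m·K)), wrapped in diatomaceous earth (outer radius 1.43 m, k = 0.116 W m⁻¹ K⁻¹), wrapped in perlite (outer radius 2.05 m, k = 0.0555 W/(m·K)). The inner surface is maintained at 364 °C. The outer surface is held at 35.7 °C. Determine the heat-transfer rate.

Q = 523 W

Treat each layer as a resistance in series:
  R_carbon steel = (1/0.836 − 1/0.853)/(4πk) = 0.02384/(4π·43.3) = 4.381×10^-5 K/W
  R_diatomaceous earth = (1/0.853 − 1/1.43)/(4πk) = 0.4730/(4π·0.116) = 0.3245 K/W
  R_perlite = (1/1.43 − 1/2.05)/(4πk) = 0.2115/(4π·0.0555) = 0.3032 K/W
ΣR = 4.381×10^-5 + 0.3245 + 0.3032 = 0.6277 K/W
Q = ΔT/ΣR = (364 °C − 35.7 °C)/0.6277 = 523 W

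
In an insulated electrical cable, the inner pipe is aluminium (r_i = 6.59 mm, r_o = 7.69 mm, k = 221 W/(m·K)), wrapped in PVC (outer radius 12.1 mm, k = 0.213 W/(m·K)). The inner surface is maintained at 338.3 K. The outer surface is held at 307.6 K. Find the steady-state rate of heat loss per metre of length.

Series thermal resistances, inner to outer:
  R'_aluminium = ln(0.00769/0.00659)/(2πk) = 0.1544/(2π·221) = 1.112×10^-4 m·K/W
  R'_PVC = ln(0.0121/0.00769)/(2πk) = 0.4533/(2π·0.213) = 0.3387 m·K/W
ΣR = 1.112×10^-4 + 0.3387 = 0.3388 m·K/W
Q' = ΔT/ΣR = (338.3 K − 307.6 K)/0.3388 = 90.6 W/m

Q' = 90.6 W/m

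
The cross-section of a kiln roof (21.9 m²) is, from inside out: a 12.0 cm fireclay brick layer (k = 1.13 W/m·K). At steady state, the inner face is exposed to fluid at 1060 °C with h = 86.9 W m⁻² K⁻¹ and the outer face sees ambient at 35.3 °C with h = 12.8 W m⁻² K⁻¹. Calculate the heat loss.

Q = 115 kW

Treat each layer as a resistance in series:
  R_conv,in = 1/(hA) = 1/(86.9·21.9) = 5.255×10^-4 K/W
  R_fireclay brick = L/(kA) = 0.120/(1.13·21.9) = 0.004849 K/W
  R_conv,out = 1/(hA) = 1/(12.8·21.9) = 0.003567 K/W
ΣR = 5.255×10^-4 + 0.004849 + 0.003567 = 0.008941 K/W
Q = ΔT/ΣR = (1060 °C − 35.3 °C)/0.008941 = 1.15×10^5 W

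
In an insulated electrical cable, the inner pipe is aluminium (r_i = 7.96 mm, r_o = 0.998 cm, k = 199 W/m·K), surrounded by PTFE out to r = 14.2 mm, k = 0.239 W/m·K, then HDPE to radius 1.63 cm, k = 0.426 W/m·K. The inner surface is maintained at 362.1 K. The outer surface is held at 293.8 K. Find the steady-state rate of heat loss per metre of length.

Treat each layer as a resistance in series:
  R'_aluminium = ln(0.00998/0.00796)/(2πk) = 0.2262/(2π·199) = 1.809×10^-4 m·K/W
  R'_PTFE = ln(0.0142/0.00998)/(2πk) = 0.3527/(2π·0.239) = 0.2348 m·K/W
  R'_HDPE = ln(0.0163/0.0142)/(2πk) = 0.1379/(2π·0.426) = 0.05153 m·K/W
ΣR = 1.809×10^-4 + 0.2348 + 0.05153 = 0.2865 m·K/W
Q' = ΔT/ΣR = (362.1 K − 293.8 K)/0.2865 = 238 W/m

Q' = 238 W/m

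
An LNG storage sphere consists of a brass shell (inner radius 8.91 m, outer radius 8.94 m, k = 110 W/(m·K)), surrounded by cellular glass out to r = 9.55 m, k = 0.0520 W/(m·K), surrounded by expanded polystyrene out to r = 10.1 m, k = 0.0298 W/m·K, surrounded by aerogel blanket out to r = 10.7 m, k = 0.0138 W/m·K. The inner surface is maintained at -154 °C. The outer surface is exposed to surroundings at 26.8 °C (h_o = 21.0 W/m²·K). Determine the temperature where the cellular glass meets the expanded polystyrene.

Treat each layer as a resistance in series:
  R_brass = (1/8.91 − 1/8.94)/(4πk) = 3.766×10^-4/(4π·110) = 2.725×10^-7 K/W
  R_cellular glass = (1/8.94 − 1/9.55)/(4πk) = 0.007145/(4π·0.0520) = 0.01093 K/W
  R_expanded polystyrene = (1/9.55 − 1/10.1)/(4πk) = 0.005702/(4π·0.0298) = 0.01523 K/W
  R_aerogel blanket = (1/10.1 − 1/10.7)/(4πk) = 0.005552/(4π·0.0138) = 0.03202 K/W
  R_conv,out = 1/(4πr²h) = 1/(4π·10.7²·21.0) = 3.310×10^-5 K/W
ΣR = 2.725×10^-7 + 0.01093 + 0.01523 + 0.03202 + 3.310×10^-5 = 0.05821 K/W
Q = ΔT/ΣR = (-154 °C − 26.8 °C)/0.05821 = -3106 W
From the inner boundary to the cellular glass/expanded polystyrene interface, ΣR_partial = 0.01093 K/W.
T_interface = T_in − Q·ΣR_partial = -154 °C − (-3106)(0.01093) = -120 °C

T = -120 °C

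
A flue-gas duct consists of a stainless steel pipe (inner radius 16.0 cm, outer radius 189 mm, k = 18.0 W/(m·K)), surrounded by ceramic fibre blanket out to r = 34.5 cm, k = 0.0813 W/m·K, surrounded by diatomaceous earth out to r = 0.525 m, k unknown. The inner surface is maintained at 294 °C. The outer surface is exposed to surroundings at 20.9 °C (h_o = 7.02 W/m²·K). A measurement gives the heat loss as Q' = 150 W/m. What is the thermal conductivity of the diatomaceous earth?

k = 0.112 W/m·K

ΣR = ΔT/Q' = |294 − 20.9|/150 = 1.821 m·K/W
Known resistances:
  R'_stainless steel = ln(0.189/0.160)/(2πk) = 0.1666/(2π·18.0) = 0.001473 m·K/W
  R'_ceramic fibre blanket = ln(0.345/0.189)/(2πk) = 0.6018/(2π·0.0813) = 1.178 m·K/W
  R'_conv,out = 1/(2πr h) = 1/(2π·0.525·7.02) = 0.04318 m·K/W
R_diatomaceous earth = ΣR − ΣR_known = 1.821 − 1.223 = 0.5980 m·K/W
ln(r₂/r₁)/(2πk) = 0.5980 ⇒ k = 0.4199/(2π·0.5980) = 0.112 W/m·K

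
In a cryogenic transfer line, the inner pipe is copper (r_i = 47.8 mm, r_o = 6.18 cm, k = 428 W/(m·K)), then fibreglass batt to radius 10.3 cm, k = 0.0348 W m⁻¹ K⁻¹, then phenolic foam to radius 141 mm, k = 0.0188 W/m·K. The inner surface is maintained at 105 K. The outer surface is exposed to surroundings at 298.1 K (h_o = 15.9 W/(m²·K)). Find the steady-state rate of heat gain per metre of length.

Q' = 38.1 W/m

Series thermal resistances, inner to outer:
  R'_copper = ln(0.0618/0.0478)/(2πk) = 0.2569/(2π·428) = 9.552×10^-5 m·K/W
  R'_fibreglass batt = ln(0.103/0.0618)/(2πk) = 0.5108/(2π·0.0348) = 2.336 m·K/W
  R'_phenolic foam = ln(0.141/0.103)/(2πk) = 0.3140/(2π·0.0188) = 2.658 m·K/W
  R'_conv,out = 1/(2πr h) = 1/(2π·0.141·15.9) = 0.07099 m·K/W
ΣR = 9.552×10^-5 + 2.336 + 2.658 + 0.07099 = 5.065 m·K/W
Q' = ΔT/ΣR = (105 K − 298.1 K)/5.065 = -38.1 W/m
(Negative Q' ⇒ heat flows inward; heat gain = 38.1 W/m.)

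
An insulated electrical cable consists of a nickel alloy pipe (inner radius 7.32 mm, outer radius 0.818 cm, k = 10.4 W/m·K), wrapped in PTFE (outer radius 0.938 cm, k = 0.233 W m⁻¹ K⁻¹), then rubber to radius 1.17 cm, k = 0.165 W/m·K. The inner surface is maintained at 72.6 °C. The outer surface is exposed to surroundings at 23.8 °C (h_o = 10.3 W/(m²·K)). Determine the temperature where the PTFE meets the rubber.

Treat each layer as a resistance in series:
  R'_nickel alloy = ln(0.00818/0.00732)/(2πk) = 0.1111/(2π·10.4) = 0.001700 m·K/W
  R'_PTFE = ln(0.00938/0.00818)/(2πk) = 0.1369/(2π·0.233) = 0.09350 m·K/W
  R'_rubber = ln(0.0117/0.00938)/(2πk) = 0.2210/(2π·0.165) = 0.2132 m·K/W
  R'_conv,out = 1/(2πr h) = 1/(2π·0.0117·10.3) = 1.321 m·K/W
ΣR = 0.001700 + 0.09350 + 0.2132 + 1.321 = 1.629 m·K/W
Q' = ΔT/ΣR = (72.6 °C − 23.8 °C)/1.629 = 29.96 W/m
From the inner boundary to the PTFE/rubber interface, ΣR_partial = 0.09520 m·K/W.
T_interface = T_in − Q'·ΣR_partial = 72.6 °C − (29.96)(0.09520) = 69.7 °C

T = 69.7 °C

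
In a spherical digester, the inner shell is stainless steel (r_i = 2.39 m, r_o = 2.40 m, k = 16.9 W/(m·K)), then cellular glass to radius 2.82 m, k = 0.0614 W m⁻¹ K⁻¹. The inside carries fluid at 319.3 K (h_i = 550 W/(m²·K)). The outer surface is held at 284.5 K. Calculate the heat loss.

Q = 433 W

Treat each layer as a resistance in series:
  R_conv,in = 1/(4πr²h) = 1/(4π·2.39²·550) = 2.533×10^-5 K/W
  R_stainless steel = (1/2.39 − 1/2.40)/(4πk) = 0.001743/(4π·16.9) = 8.209×10^-6 K/W
  R_cellular glass = (1/2.40 − 1/2.82)/(4πk) = 0.06206/(4π·0.0614) = 0.08043 K/W
ΣR = 2.533×10^-5 + 8.209×10^-6 + 0.08043 = 0.08046 K/W
Q = ΔT/ΣR = (319.3 K − 284.5 K)/0.08046 = 433 W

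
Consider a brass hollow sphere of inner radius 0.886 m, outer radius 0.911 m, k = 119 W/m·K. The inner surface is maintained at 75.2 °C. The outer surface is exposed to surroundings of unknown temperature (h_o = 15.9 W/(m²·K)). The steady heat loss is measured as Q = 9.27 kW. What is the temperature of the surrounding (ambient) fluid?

T_out = 19.1 °C

Sum the resistances:
  R_brass = (1/0.886 − 1/0.911)/(4πk) = 0.03097/(4π·119) = 2.071×10^-5 K/W
  R_conv,out = 1/(4πr²h) = 1/(4π·0.911²·15.9) = 0.006031 K/W
ΣR = 0.006051 K/W
ΔT = Q·ΣR = 9270 × 0.006051 = 56.09 K
Heat flows outward, so T_out = T_in − ΔT = 75.2 − 56.09 = 19.1 °C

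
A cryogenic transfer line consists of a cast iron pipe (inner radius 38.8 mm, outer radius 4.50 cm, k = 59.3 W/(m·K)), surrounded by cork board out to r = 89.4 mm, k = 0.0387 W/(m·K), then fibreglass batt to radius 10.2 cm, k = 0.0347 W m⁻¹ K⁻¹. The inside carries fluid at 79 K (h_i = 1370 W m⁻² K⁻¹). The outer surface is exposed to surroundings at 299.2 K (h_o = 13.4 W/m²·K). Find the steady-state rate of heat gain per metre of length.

Q' = 62.1 W/m

Series thermal resistances, inner to outer:
  R'_conv,in = 1/(2πr h) = 1/(2π·0.0388·1370) = 0.002994 m·K/W
  R'_cast iron = ln(0.0450/0.0388)/(2πk) = 0.1482/(2π·59.3) = 3.979×10^-4 m·K/W
  R'_cork board = ln(0.0894/0.0450)/(2πk) = 0.6865/(2π·0.0387) = 2.823 m·K/W
  R'_fibreglass batt = ln(0.102/0.0894)/(2πk) = 0.1319/(2π·0.0347) = 0.6048 m·K/W
  R'_conv,out = 1/(2πr h) = 1/(2π·0.102·13.4) = 0.1164 m·K/W
ΣR = 0.002994 + 3.979×10^-4 + 2.823 + 0.6048 + 0.1164 = 3.548 m·K/W
Q' = ΔT/ΣR = (79 K − 299.2 K)/3.548 = -62.1 W/m
(Negative Q' ⇒ heat flows inward; heat gain = 62.1 W/m.)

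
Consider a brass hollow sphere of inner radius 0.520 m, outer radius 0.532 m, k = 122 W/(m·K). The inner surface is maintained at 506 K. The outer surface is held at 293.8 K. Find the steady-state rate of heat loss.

Q = 7.50×10^6 W

Q = 4πk·ΔT/(1/r₁ − 1/r₂) = 4π × 122 × 212.2 / (1/0.520 − 1/0.532) = 7.50×10^6 W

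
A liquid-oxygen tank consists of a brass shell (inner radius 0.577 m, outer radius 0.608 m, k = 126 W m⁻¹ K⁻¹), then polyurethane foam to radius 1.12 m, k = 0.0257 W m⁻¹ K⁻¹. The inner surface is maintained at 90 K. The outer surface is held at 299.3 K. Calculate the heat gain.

Q = 89.9 W

Resistance network (inner→outer):
  R_brass = (1/0.577 − 1/0.608)/(4πk) = 0.08837/(4π·126) = 5.581×10^-5 K/W
  R_polyurethane foam = (1/0.608 − 1/1.12)/(4πk) = 0.7519/(4π·0.0257) = 2.328 K/W
ΣR = 5.581×10^-5 + 2.328 = 2.328 K/W
Q = ΔT/ΣR = (90 K − 299.3 K)/2.328 = -89.9 W
(Negative Q ⇒ heat flows inward; heat gain = 89.9 W.)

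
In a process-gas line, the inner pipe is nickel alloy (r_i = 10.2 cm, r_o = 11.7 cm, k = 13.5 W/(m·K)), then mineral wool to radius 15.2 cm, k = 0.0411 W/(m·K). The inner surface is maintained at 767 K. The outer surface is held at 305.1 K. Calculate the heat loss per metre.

Q' = 455 W/m

Series thermal resistances, inner to outer:
  R'_nickel alloy = ln(0.117/0.102)/(2πk) = 0.1372/(2π·13.5) = 0.001617 m·K/W
  R'_mineral wool = ln(0.152/0.117)/(2πk) = 0.2617/(2π·0.0411) = 1.013 m·K/W
ΣR = 0.001617 + 1.013 = 1.015 m·K/W
Q' = ΔT/ΣR = (767 K − 305.1 K)/1.015 = 455 W/m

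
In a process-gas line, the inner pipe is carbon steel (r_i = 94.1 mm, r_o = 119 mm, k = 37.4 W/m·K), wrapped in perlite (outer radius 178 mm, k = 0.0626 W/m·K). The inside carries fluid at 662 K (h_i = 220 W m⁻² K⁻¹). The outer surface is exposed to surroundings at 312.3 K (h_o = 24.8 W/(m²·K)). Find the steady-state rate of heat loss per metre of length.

Resistance network (inner→outer):
  R'_conv,in = 1/(2πr h) = 1/(2π·0.0941·220) = 0.007688 m·K/W
  R'_carbon steel = ln(0.119/0.0941)/(2πk) = 0.2348/(2π·37.4) = 9.990×10^-4 m·K/W
  R'_perlite = ln(0.178/0.119)/(2πk) = 0.4027/(2π·0.0626) = 1.024 m·K/W
  R'_conv,out = 1/(2πr h) = 1/(2π·0.178·24.8) = 0.03605 m·K/W
ΣR = 0.007688 + 9.990×10^-4 + 1.024 + 0.03605 = 1.069 m·K/W
Q' = ΔT/ΣR = (662 K − 312.3 K)/1.069 = 327 W/m

Q' = 327 W/m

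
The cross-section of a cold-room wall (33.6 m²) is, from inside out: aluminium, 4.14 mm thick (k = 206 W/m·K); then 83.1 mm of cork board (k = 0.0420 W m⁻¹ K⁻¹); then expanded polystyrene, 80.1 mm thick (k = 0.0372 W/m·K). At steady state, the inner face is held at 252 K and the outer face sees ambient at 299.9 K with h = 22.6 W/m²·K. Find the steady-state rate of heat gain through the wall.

Resistance network (inner→outer):
  R_aluminium = L/(kA) = 0.00414/(206·33.6) = 5.981×10^-7 K/W
  R_cork board = L/(kA) = 0.0831/(0.0420·33.6) = 0.05889 K/W
  R_expanded polystyrene = L/(kA) = 0.0801/(0.0372·33.6) = 0.06408 K/W
  R_conv,out = 1/(hA) = 1/(22.6·33.6) = 0.001317 K/W
ΣR = 5.981×10^-7 + 0.05889 + 0.06408 + 0.001317 = 0.1243 K/W
Q = ΔT/ΣR = (252 K − 299.9 K)/0.1243 = -385 W
(Negative Q ⇒ heat flows inward; heat gain = 385 W.)

Q = 385 W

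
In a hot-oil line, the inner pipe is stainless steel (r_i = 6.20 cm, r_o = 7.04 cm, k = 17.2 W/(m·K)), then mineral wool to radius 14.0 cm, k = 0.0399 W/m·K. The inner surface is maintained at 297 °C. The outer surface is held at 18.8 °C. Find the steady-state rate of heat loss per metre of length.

Treat each layer as a resistance in series:
  R'_stainless steel = ln(0.0704/0.0620)/(2πk) = 0.1271/(2π·17.2) = 0.001176 m·K/W
  R'_mineral wool = ln(0.140/0.0704)/(2πk) = 0.6874/(2π·0.0399) = 2.742 m·K/W
ΣR = 0.001176 + 2.742 = 2.743 m·K/W
Q' = ΔT/ΣR = (297 °C − 18.8 °C)/2.743 = 101 W/m

Q' = 101 W/m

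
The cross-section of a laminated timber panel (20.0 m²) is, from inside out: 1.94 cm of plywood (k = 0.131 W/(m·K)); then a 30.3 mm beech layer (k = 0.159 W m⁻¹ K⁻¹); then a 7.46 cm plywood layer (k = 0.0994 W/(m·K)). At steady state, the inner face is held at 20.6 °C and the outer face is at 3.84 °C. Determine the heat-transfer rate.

Q = 308 W

Treat each layer as a resistance in series:
  R_plywood = L/(kA) = 0.0194/(0.131·20.0) = 0.007405 K/W
  R_beech = L/(kA) = 0.0303/(0.159·20.0) = 0.009528 K/W
  R_plywood = L/(kA) = 0.0746/(0.0994·20.0) = 0.03753 K/W
ΣR = 0.007405 + 0.009528 + 0.03753 = 0.05446 K/W
Q = ΔT/ΣR = (20.6 °C − 3.84 °C)/0.05446 = 308 W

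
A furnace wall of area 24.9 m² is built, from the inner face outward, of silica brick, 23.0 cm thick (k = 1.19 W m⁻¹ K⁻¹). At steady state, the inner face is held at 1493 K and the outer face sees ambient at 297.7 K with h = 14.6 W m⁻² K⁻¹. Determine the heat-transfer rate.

Q = 1.14×10^5 W

Resistance network (inner→outer):
  R_silica brick = L/(kA) = 0.230/(1.19·24.9) = 0.007762 K/W
  R_conv,out = 1/(hA) = 1/(14.6·24.9) = 0.002751 K/W
ΣR = 0.007762 + 0.002751 = 0.01051 K/W
Q = ΔT/ΣR = (1493 K − 297.7 K)/0.01051 = 1.14×10^5 W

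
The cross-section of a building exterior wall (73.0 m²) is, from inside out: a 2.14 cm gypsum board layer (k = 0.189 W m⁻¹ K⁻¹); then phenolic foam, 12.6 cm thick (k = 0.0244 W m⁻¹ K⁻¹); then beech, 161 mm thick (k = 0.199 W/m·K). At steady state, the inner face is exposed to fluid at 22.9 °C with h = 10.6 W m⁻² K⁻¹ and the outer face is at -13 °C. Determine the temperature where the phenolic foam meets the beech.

T = -8.30 °C

Resistance network (inner→outer):
  R_conv,in = 1/(hA) = 1/(10.6·73.0) = 0.001292 K/W
  R_gypsum board = L/(kA) = 0.0214/(0.189·73.0) = 0.001551 K/W
  R_phenolic foam = L/(kA) = 0.126/(0.0244·73.0) = 0.07074 K/W
  R_beech = L/(kA) = 0.161/(0.199·73.0) = 0.01108 K/W
ΣR = 0.001292 + 0.001551 + 0.07074 + 0.01108 = 0.08466 K/W
Q = ΔT/ΣR = (22.9 °C − -13 °C)/0.08466 = 424.0 W
From the inner boundary to the phenolic foam/beech interface, ΣR_partial = 0.07358 K/W.
T_interface = T_in − Q·ΣR_partial = 22.9 °C − (424.0)(0.07358) = -8.30 °C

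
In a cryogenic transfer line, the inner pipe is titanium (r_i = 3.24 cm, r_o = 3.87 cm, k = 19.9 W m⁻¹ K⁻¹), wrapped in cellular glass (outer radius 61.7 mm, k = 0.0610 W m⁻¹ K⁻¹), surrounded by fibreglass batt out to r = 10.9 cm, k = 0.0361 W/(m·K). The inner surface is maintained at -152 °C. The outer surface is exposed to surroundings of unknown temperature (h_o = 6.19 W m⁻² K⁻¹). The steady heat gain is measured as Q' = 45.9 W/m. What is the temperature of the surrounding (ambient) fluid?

Series resistances:
  R'_titanium = ln(0.0387/0.0324)/(2πk) = 0.1777/(2π·19.9) = 0.001421 m·K/W
  R'_cellular glass = ln(0.0617/0.0387)/(2πk) = 0.4664/(2π·0.0610) = 1.217 m·K/W
  R'_fibreglass batt = ln(0.109/0.0617)/(2πk) = 0.5691/(2π·0.0361) = 2.509 m·K/W
  R'_conv,out = 1/(2πr h) = 1/(2π·0.109·6.19) = 0.2359 m·K/W
ΣR = 3.963 m·K/W
ΔT = Q'·ΣR = 45.9 × 3.963 = 181.9 K
Heat flows inward, so T_out = T_in + ΔT = -152 + 181.9 = 29.9 °C

T_out = 29.9 °C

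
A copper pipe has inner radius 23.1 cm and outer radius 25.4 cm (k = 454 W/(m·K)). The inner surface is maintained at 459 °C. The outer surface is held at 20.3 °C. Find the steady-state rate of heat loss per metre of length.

Q' = 13200 kW/m

Q' = 2πk·ΔT/ln(r₂/r₁) = 2π × 454 × 438.7 / ln(0.254/0.231) = 1.32×10^7 W/m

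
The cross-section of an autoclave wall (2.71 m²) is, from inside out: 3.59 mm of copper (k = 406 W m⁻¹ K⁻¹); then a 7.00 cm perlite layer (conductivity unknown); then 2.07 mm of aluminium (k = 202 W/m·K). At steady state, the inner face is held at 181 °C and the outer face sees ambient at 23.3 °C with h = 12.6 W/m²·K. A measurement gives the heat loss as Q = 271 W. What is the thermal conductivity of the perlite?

ΣR = ΔT/Q = |181 − 23.3|/271 = 0.5819 K/W
Known resistances:
  R_copper = L/(kA) = 0.00359/(406·2.71) = 3.263×10^-6 K/W
  R_aluminium = L/(kA) = 0.00207/(202·2.71) = 3.781×10^-6 K/W
  R_conv,out = 1/(hA) = 1/(12.6·2.71) = 0.02929 K/W
R_perlite = ΣR − ΣR_known = 0.5819 − 0.02930 = 0.5526 K/W
L/(kA) = 0.5526 ⇒ k = 0.0700/(0.5526·2.71) = 0.0467 W/m·K

k = 0.0467 W/m·K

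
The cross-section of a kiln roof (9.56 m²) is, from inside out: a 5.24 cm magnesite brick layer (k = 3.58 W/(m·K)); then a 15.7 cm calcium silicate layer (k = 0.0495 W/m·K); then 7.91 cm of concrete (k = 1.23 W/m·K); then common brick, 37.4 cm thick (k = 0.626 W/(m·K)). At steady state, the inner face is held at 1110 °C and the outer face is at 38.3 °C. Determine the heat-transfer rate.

Q = 2.66 kW

Series thermal resistances, inner to outer:
  R_magnesite brick = L/(kA) = 0.0524/(3.58·9.56) = 0.001531 K/W
  R_calcium silicate = L/(kA) = 0.157/(0.0495·9.56) = 0.3318 K/W
  R_concrete = L/(kA) = 0.0791/(1.23·9.56) = 0.006727 K/W
  R_common brick = L/(kA) = 0.374/(0.626·9.56) = 0.06249 K/W
ΣR = 0.001531 + 0.3318 + 0.006727 + 0.06249 = 0.4025 K/W
Q = ΔT/ΣR = (1110 °C − 38.3 °C)/0.4025 = 2660 W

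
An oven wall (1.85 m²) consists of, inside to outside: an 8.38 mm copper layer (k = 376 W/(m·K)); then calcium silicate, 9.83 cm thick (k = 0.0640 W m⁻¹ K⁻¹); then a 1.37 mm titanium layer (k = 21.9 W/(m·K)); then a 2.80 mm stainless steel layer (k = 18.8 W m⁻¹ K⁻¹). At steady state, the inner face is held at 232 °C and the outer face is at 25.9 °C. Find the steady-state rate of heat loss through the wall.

Resistance network (inner→outer):
  R_copper = L/(kA) = 0.00838/(376·1.85) = 1.205×10^-5 K/W
  R_calcium silicate = L/(kA) = 0.0983/(0.0640·1.85) = 0.8302 K/W
  R_titanium = L/(kA) = 0.00137/(21.9·1.85) = 3.381×10^-5 K/W
  R_stainless steel = L/(kA) = 0.00280/(18.8·1.85) = 8.051×10^-5 K/W
ΣR = 1.205×10^-5 + 0.8302 + 3.381×10^-5 + 8.051×10^-5 = 0.8303 K/W
Q = ΔT/ΣR = (232 °C − 25.9 °C)/0.8303 = 248 W

Q = 248 W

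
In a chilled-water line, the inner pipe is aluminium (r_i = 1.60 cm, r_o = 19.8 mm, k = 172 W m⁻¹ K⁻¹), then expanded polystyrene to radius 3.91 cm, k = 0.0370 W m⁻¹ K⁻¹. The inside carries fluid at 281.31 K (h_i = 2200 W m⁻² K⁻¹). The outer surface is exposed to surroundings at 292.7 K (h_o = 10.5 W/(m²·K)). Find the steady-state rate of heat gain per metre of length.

Series thermal resistances, inner to outer:
  R'_conv,in = 1/(2πr h) = 1/(2π·0.0160·2200) = 0.004521 m·K/W
  R'_aluminium = ln(0.0198/0.0160)/(2πk) = 0.2131/(2π·172) = 1.972×10^-4 m·K/W
  R'_expanded polystyrene = ln(0.0391/0.0198)/(2πk) = 0.6804/(2π·0.0370) = 2.927 m·K/W
  R'_conv,out = 1/(2πr h) = 1/(2π·0.0391·10.5) = 0.3877 m·K/W
ΣR = 0.004521 + 1.972×10^-4 + 2.927 + 0.3877 = 3.319 m·K/W
Q' = ΔT/ΣR = (281.31 K − 292.7 K)/3.319 = -3.43 W/m
(Negative Q' ⇒ heat flows inward; heat gain = 3.43 W/m.)

Q' = 3.43 W/m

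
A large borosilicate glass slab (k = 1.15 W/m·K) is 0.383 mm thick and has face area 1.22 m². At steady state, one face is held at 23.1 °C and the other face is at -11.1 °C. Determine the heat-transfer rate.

Q = 125 kW

Q = kA·ΔT/L = 1.15 × 1.22 × |23.1 °C − -11.1 °C| / 3.83×10^-4 = 1.25×10^5 W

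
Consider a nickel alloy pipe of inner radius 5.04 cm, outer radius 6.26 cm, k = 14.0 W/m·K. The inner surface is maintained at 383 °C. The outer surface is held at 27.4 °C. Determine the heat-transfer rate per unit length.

Q' = 2πk·ΔT/ln(r₂/r₁) = 2π × 14.0 × 355.6 / ln(0.0626/0.0504) = 1.44×10^5 W/m

Q' = 144 kW/m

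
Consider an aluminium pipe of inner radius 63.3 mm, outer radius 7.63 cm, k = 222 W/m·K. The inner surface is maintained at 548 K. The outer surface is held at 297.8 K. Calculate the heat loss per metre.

Q' = 1870 kW/m

Q' = 2πk·ΔT/ln(r₂/r₁) = 2π × 222 × 250.2 / ln(0.0763/0.0633) = 1.87×10^6 W/m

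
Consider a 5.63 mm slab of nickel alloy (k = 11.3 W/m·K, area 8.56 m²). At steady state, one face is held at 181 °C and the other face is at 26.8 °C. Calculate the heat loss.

Q = kA·ΔT/L = 11.3 × 8.56 × |181 °C − 26.8 °C| / 0.00563 = 2.65×10^6 W

Q = 2650 kW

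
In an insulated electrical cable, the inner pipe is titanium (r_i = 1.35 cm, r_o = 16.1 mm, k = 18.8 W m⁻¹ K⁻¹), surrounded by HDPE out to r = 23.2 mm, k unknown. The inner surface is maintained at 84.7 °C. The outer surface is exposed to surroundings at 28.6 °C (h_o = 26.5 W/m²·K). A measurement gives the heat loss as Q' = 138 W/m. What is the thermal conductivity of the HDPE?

k = 0.398 W/m·K

ΣR = ΔT/Q' = |84.7 − 28.6|/138 = 0.4065 m·K/W
Known resistances:
  R'_titanium = ln(0.0161/0.0135)/(2πk) = 0.1761/(2π·18.8) = 0.001491 m·K/W
  R'_conv,out = 1/(2πr h) = 1/(2π·0.0232·26.5) = 0.2589 m·K/W
R_HDPE = ΣR − ΣR_known = 0.4065 − 0.2604 = 0.1461 m·K/W
ln(r₂/r₁)/(2πk) = 0.1461 ⇒ k = 0.3653/(2π·0.1461) = 0.398 W/m·K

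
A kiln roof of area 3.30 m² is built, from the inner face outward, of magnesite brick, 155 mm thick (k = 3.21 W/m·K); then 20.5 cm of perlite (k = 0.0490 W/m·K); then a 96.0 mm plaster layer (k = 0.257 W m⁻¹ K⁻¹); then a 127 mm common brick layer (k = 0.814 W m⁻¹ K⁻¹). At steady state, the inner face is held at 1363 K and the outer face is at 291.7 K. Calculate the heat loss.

Q = 742 W

Resistance network (inner→outer):
  R_magnesite brick = L/(kA) = 0.155/(3.21·3.30) = 0.01463 K/W
  R_perlite = L/(kA) = 0.205/(0.0490·3.30) = 1.268 K/W
  R_plaster = L/(kA) = 0.0960/(0.257·3.30) = 0.1132 K/W
  R_common brick = L/(kA) = 0.127/(0.814·3.30) = 0.04728 K/W
ΣR = 0.01463 + 1.268 + 0.1132 + 0.04728 = 1.443 K/W
Q = ΔT/ΣR = (1363 K − 291.7 K)/1.443 = 742 W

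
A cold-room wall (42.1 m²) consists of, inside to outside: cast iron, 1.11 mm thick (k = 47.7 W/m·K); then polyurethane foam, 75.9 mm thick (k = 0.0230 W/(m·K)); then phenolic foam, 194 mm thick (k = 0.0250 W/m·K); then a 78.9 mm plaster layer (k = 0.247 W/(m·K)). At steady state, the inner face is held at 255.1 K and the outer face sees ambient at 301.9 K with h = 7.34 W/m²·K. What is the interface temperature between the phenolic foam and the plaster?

Treat each layer as a resistance in series:
  R_cast iron = L/(kA) = 0.00111/(47.7·42.1) = 5.527×10^-7 K/W
  R_polyurethane foam = L/(kA) = 0.0759/(0.0230·42.1) = 0.07838 K/W
  R_phenolic foam = L/(kA) = 0.194/(0.0250·42.1) = 0.1843 K/W
  R_plaster = L/(kA) = 0.0789/(0.247·42.1) = 0.007587 K/W
  R_conv,out = 1/(hA) = 1/(7.34·42.1) = 0.003236 K/W
ΣR = 5.527×10^-7 + 0.07838 + 0.1843 + 0.007587 + 0.003236 = 0.2735 K/W
Q = ΔT/ΣR = (255.1 K − 301.9 K)/0.2735 = -171.1 W
From the inner boundary to the phenolic foam/plaster interface, ΣR_partial = 0.2627 K/W.
T_interface = T_in − Q·ΣR_partial = 255.1 K − (-171.1)(0.2627) = 300.0 K

T = 300.0 K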